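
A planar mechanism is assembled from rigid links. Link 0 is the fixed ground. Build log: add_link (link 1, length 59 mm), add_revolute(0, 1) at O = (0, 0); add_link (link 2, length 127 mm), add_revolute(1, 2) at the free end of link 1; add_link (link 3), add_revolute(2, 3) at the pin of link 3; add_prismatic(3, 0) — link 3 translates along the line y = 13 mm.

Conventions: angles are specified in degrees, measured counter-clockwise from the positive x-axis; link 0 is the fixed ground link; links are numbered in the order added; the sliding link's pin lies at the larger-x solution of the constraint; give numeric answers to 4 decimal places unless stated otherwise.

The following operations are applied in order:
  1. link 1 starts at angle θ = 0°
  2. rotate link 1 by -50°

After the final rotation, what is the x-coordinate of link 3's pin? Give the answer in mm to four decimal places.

geometry: r = 59 mm, L = 127 mm, e = 13 mm; θ starts at 0°
rotate link 1 by -50°: θ ← 0° -50° = -50°
crank pin P = (r cos θ, r sin θ) = (37.924469, -45.196622)
h = r sin θ − e = -45.196622 − 13 = -58.196622
x = r cos θ + √(L² − h²) = 37.924469 + 112.881146 = 150.805615

150.8056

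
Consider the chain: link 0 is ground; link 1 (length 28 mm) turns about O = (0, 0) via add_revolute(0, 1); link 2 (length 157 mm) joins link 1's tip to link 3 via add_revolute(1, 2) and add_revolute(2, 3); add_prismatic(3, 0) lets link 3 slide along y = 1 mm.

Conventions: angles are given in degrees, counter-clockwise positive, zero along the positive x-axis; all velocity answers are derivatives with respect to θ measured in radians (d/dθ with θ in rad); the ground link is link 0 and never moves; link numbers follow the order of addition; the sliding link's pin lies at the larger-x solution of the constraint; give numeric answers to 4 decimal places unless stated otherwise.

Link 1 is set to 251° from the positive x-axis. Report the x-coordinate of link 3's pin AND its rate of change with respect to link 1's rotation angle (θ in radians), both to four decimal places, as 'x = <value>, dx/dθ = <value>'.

geometry: r = 28 mm, L = 157 mm, e = 1 mm
crank pin P = (r cos θ, r sin θ) = (-9.115908, -26.474520)
h = r sin θ − e = -26.474520 − 1 = -27.474520
x = r cos θ + √(L² − h²) = -9.115908 + 154.577329 = 145.461421
dx/dθ = −r sin θ − h·r cos θ/√(L² − h²) (θ in radians; h = -27.474520) = 24.854262

x = 145.4614, dx/dθ = 24.8543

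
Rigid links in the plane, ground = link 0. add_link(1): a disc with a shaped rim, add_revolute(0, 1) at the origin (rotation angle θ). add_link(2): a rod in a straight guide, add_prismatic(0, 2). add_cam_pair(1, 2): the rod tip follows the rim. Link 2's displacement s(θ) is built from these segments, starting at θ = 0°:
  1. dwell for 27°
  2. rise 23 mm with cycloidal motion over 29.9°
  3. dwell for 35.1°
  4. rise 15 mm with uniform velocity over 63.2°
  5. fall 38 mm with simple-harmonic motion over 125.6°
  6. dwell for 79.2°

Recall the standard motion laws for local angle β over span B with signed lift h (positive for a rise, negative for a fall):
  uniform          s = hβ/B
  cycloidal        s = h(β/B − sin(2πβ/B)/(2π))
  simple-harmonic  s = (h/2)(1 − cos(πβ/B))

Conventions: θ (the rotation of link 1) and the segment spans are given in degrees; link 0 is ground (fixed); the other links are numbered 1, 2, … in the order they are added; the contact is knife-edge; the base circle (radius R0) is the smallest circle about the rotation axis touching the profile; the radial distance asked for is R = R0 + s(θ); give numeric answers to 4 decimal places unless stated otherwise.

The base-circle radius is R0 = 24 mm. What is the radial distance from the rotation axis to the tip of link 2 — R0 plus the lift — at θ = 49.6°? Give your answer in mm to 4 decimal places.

segment 1 (0° to 27°, dwell): s unchanged at 0.0000
θ = 49.6° falls in segment 2 (27° to 56.9°, cycloidal, h = 23): β = 49.6 − 27 = 22.6°, B = 29.9°; Δs = 23·(0.7559 − sin(2π·0.7559)/(2π)) = 21.0427; s = 0.0000 + 21.0427 = 21.0427
R = R0 + s = 24 + 21.0427 = 45.0427

45.0427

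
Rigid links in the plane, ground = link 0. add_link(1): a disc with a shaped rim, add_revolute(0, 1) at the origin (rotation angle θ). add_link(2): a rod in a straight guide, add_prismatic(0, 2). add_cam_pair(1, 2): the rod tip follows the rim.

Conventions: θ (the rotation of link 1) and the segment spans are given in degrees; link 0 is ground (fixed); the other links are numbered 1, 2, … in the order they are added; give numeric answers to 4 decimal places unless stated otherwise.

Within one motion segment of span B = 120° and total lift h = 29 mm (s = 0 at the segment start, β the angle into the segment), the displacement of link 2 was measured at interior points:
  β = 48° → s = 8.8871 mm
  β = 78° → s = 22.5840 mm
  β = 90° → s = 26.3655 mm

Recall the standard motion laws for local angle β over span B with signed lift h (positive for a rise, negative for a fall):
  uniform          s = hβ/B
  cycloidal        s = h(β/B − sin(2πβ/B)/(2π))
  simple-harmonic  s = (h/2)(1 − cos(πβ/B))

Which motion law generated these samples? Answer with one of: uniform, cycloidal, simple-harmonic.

candidates at β/B = r: uniform s = h·r (linear in β); cycloidal s = h·(r − sin(2πr)/(2π)); simple-harmonic s = (h/2)(1 − cos(πr))
β=48°: printed 8.8871 | uniform 11.6000, cycloidal 8.8871, simple-harmonic 10.0193
β=78°: printed 22.5840 | uniform 18.8500, cycloidal 22.5840, simple-harmonic 21.0829
β=90°: printed 26.3655 | uniform 21.7500, cycloidal 26.3655, simple-harmonic 24.7530
only one law matches every sample → cycloidal

cycloidal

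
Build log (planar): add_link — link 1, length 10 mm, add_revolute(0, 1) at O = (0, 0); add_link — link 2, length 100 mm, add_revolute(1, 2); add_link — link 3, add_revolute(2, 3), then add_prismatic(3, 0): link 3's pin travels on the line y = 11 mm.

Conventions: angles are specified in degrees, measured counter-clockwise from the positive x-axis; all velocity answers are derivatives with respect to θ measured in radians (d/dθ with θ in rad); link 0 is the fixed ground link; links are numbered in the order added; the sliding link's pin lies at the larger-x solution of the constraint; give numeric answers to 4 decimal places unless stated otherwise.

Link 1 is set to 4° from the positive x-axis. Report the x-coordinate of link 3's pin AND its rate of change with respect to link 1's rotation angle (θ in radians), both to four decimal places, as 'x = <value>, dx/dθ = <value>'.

geometry: r = 10 mm, L = 100 mm, e = 11 mm
crank pin P = (r cos θ, r sin θ) = (9.975641, 0.697565)
h = r sin θ − e = 0.697565 − 11 = -10.302435
x = r cos θ + √(L² − h²) = 9.975641 + 99.467883 = 109.443524
dx/dθ = −r sin θ − h·r cos θ/√(L² − h²) (θ in radians; h = -10.302435) = 0.335667

x = 109.4435, dx/dθ = 0.3357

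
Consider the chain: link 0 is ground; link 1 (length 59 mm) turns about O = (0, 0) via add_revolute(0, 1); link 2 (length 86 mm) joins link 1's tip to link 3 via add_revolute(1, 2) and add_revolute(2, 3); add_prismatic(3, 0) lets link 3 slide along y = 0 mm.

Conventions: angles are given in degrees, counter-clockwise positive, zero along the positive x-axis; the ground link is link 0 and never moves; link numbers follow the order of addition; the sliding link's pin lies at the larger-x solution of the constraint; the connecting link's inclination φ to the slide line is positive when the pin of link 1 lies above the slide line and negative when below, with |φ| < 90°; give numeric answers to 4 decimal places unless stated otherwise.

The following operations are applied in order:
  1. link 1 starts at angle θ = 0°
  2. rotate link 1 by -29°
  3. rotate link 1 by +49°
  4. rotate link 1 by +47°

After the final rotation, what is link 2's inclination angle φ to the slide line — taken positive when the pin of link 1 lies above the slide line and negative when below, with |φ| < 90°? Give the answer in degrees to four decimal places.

geometry: r = 59 mm, L = 86 mm, e = 0 mm; θ starts at 0°
rotate link 1 by -29°: θ ← 0° -29° = -29°
rotate link 1 by +49°: θ ← -29° +49° = 20°
rotate link 1 by +47°: θ ← 20° +47° = 67°
h = r sin θ − e = 54.309786 − 0 = 54.309786
sin φ = h / L = 54.309786 / 86 = 0.63150914
φ = arcsin(0.63150914) = 39.161552°

39.1616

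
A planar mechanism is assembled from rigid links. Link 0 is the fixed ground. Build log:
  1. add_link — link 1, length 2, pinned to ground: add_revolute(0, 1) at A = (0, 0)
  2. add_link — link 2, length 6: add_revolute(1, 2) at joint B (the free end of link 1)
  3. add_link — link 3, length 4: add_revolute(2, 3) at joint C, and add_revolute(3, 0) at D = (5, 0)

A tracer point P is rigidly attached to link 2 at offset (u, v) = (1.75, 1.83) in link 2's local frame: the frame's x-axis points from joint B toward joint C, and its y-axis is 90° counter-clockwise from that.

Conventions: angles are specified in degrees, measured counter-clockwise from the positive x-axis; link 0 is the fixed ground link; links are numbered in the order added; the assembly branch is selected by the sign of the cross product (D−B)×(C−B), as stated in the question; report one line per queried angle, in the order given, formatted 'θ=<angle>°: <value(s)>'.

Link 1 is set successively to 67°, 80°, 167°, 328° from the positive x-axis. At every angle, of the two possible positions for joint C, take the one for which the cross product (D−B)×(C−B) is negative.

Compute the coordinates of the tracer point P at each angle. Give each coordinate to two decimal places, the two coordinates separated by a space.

A=(0,0), D=(5.00,0)
θ=67°: B = A + 2.00·(cos67°, sin67°) = (0.7815, 1.8410)
θ=67°: |BD| = 4.6028
θ=67°: circle(B,6.00) ∩ circle(D,4.00): a=4.4740, h=3.9979
θ=67°:   candidates: C₊=(6.4811,3.7157) cross=18.401; C₋=(3.2829,-3.6127) cross=-18.401
θ=67°:   branch - wants cross < 0 → take C=(3.2829,-3.6127) (cross=-18.401)
θ=67°: ex = (C−B)/|BC| = (0.4169,-0.9090); ey = (0.9090,0.4169)
θ=67°: P = B + 1.75·ex + 1.83·ey = (3.1744,1.0133)
θ=80°: B = A + 2.00·(cos80°, sin80°) = (0.3473, 1.9696)
θ=80°: |BD| = 5.0524
θ=80°: circle(B,6.00) ∩ circle(D,4.00): a=4.5055, h=3.9624
θ=80°:   candidates: C₊=(6.0410,3.8622) cross=20.020; C₋=(2.9516,-3.4357) cross=-20.020
θ=80°:   branch - wants cross < 0 → take C=(2.9516,-3.4357) (cross=-20.020)
θ=80°: ex = (C−B)/|BC| = (0.4341,-0.9009); ey = (0.9009,0.4341)
θ=80°: P = B + 1.75·ex + 1.83·ey = (2.7555,1.1874)
θ=167°: B = A + 2.00·(cos167°, sin167°) = (-1.9487, 0.4499)
θ=167°: |BD| = 6.9633
θ=167°: circle(B,6.00) ∩ circle(D,4.00): a=4.9177, h=3.4374
θ=167°:   candidates: C₊=(3.1808,3.5624) cross=23.936; C₋=(2.7366,-3.2981) cross=-23.936
θ=167°:   branch - wants cross < 0 → take C=(2.7366,-3.2981) (cross=-23.936)
θ=167°: ex = (C−B)/|BC| = (0.7809,-0.6247); ey = (0.6247,0.7809)
θ=167°: P = B + 1.75·ex + 1.83·ey = (0.5610,0.7858)
θ=328°: B = A + 2.00·(cos328°, sin328°) = (1.6961, -1.0598)
θ=328°: |BD| = 3.4697
θ=328°: circle(B,6.00) ∩ circle(D,4.00): a=4.6169, h=3.8320
θ=328°:   candidates: C₊=(4.9219,3.9992) cross=13.296; C₋=(7.2629,-3.2984) cross=-13.296
θ=328°:   branch - wants cross < 0 → take C=(7.2629,-3.2984) (cross=-13.296)
θ=328°: ex = (C−B)/|BC| = (0.9278,-0.3731); ey = (0.3731,0.9278)
θ=328°: P = B + 1.75·ex + 1.83·ey = (4.0025,-0.0149)

θ=67°: 3.17 1.01
θ=80°: 2.76 1.19
θ=167°: 0.56 0.79
θ=328°: 4.00 -0.01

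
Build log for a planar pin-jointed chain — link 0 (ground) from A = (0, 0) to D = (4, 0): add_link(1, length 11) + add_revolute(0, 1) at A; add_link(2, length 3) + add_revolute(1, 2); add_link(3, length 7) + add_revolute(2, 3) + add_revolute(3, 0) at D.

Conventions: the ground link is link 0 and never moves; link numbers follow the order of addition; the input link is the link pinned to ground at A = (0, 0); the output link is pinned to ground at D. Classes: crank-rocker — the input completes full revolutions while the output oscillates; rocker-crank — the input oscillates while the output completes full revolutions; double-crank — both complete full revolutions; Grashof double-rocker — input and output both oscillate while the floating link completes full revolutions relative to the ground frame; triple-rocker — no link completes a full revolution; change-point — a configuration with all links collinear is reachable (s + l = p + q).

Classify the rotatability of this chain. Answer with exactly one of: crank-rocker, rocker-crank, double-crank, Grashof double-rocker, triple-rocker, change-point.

lengths: ground=4, input=11, coupler=3, output=7
sorted: s=3 (shortest), l=11 (longest), p+q=11
s + l = 14 vs p + q = 11
s + l > p + q → non-Grashof → no link fully rotates → triple-rocker

triple-rocker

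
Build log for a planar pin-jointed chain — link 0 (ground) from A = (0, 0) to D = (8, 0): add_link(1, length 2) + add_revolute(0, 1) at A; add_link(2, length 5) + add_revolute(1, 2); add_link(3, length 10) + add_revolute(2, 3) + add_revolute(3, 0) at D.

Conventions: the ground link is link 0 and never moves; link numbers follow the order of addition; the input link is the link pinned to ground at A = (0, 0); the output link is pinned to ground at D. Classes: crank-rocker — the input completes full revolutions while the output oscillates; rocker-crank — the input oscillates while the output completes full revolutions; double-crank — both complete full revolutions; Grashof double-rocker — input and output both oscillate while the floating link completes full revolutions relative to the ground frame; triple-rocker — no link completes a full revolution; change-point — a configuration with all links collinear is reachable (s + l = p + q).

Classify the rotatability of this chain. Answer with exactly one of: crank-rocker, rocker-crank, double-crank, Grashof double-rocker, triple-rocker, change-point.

lengths: ground=8, input=2, coupler=5, output=10
sorted: s=2 (shortest), l=10 (longest), p+q=13
s + l = 12 vs p + q = 13
s + l < p + q (Grashof) with shortest = input link → crank-rocker

crank-rocker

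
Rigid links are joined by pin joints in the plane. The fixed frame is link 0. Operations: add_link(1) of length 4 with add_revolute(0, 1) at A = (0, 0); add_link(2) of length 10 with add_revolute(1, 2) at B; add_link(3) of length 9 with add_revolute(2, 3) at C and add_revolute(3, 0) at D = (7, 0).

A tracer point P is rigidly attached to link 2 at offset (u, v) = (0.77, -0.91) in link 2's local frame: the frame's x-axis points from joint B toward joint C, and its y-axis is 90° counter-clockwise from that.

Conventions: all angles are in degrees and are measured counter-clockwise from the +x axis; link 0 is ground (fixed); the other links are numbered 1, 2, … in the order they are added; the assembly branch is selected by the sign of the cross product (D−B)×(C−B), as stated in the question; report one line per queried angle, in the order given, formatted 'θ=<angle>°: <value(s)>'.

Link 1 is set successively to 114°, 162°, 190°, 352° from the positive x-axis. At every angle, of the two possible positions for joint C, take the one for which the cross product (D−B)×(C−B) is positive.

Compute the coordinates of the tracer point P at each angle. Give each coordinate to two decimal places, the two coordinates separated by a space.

A=(0,0), D=(7.00,0)
θ=114°: B = A + 4.00·(cos114°, sin114°) = (-1.6269, 3.6542)
θ=114°: |BD| = 9.3690
θ=114°: circle(B,10.00) ∩ circle(D,9.00): a=5.6985, h=8.2175
θ=114°:   candidates: C₊=(6.8253,8.9983) cross=76.989; C₋=(0.4151,-6.1351) cross=-76.989
θ=114°:   branch + wants cross > 0 → take C=(6.8253,8.9983) (cross=76.989)
θ=114°: ex = (C−B)/|BC| = (0.8452,0.5344); ey = (-0.5344,0.8452)
θ=114°: P = B + 0.77·ex + -0.91·ey = (-0.4898,3.2965)
θ=162°: B = A + 4.00·(cos162°, sin162°) = (-3.8042, 1.2361)
θ=162°: |BD| = 10.8747
θ=162°: circle(B,10.00) ∩ circle(D,9.00): a=6.3109, h=7.7571
θ=162°:   candidates: C₊=(3.3475,8.2255) cross=84.356; C₋=(1.5841,-7.1881) cross=-84.356
θ=162°:   branch + wants cross > 0 → take C=(3.3475,8.2255) (cross=84.356)
θ=162°: ex = (C−B)/|BC| = (0.7152,0.6989); ey = (-0.6989,0.7152)
θ=162°: P = B + 0.77·ex + -0.91·ey = (-2.6175,1.1234)
θ=190°: B = A + 4.00·(cos190°, sin190°) = (-3.9392, -0.6946)
θ=190°: |BD| = 10.9613
θ=190°: circle(B,10.00) ∩ circle(D,9.00): a=6.3473, h=7.7273
θ=190°:   candidates: C₊=(1.9057,7.4194) cross=84.701; C₋=(2.8850,-8.0042) cross=-84.701
θ=190°:   branch + wants cross > 0 → take C=(1.9057,7.4194) (cross=84.701)
θ=190°: ex = (C−B)/|BC| = (0.5845,0.8114); ey = (-0.8114,0.5845)
θ=190°: P = B + 0.77·ex + -0.91·ey = (-2.7508,-0.6017)
θ=352°: B = A + 4.00·(cos352°, sin352°) = (3.9611, -0.5567)
θ=352°: |BD| = 3.0895
θ=352°: circle(B,10.00) ∩ circle(D,9.00): a=4.6197, h=8.8690
θ=352°:   candidates: C₊=(6.9071,8.9995) cross=27.401; C₋=(10.1032,-8.4481) cross=-27.401
θ=352°:   branch + wants cross > 0 → take C=(6.9071,8.9995) (cross=27.401)
θ=352°: ex = (C−B)/|BC| = (0.2946,0.9556); ey = (-0.9556,0.2946)
θ=352°: P = B + 0.77·ex + -0.91·ey = (5.0575,-0.0889)

θ=114°: -0.49 3.30
θ=162°: -2.62 1.12
θ=190°: -2.75 -0.60
θ=352°: 5.06 -0.09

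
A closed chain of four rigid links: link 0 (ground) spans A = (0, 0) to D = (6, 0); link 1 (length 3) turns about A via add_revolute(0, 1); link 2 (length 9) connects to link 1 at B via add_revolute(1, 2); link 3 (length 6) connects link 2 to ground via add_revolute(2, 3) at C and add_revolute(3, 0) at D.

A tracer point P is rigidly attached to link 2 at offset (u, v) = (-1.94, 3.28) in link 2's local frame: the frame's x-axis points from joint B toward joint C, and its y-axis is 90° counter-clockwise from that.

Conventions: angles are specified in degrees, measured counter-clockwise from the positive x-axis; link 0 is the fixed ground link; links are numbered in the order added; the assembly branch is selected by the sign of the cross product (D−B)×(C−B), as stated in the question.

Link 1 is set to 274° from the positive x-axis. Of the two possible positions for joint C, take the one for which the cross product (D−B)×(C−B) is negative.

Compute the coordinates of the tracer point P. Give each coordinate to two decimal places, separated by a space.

A=(0,0), D=(6.00,0)
B = A + 3.00·(cos274°, sin274°) = (0.2093, -2.9927)
|BD| = 6.5183
circle(B,9.00) ∩ circle(D,6.00): a=6.7110, h=5.9969
  candidates: C₊=(3.4178,5.4159) cross=39.090; C₋=(8.9244,-5.2391) cross=-39.090
  branch - wants cross < 0 → take C=(8.9244,-5.2391) (cross=-39.090)
ex = (C−B)/|BC| = (0.9683,-0.2496); ey = (0.2496,0.9683)
P = B + -1.94·ex + 3.28·ey = (-0.8507,0.6677)

-0.85 0.67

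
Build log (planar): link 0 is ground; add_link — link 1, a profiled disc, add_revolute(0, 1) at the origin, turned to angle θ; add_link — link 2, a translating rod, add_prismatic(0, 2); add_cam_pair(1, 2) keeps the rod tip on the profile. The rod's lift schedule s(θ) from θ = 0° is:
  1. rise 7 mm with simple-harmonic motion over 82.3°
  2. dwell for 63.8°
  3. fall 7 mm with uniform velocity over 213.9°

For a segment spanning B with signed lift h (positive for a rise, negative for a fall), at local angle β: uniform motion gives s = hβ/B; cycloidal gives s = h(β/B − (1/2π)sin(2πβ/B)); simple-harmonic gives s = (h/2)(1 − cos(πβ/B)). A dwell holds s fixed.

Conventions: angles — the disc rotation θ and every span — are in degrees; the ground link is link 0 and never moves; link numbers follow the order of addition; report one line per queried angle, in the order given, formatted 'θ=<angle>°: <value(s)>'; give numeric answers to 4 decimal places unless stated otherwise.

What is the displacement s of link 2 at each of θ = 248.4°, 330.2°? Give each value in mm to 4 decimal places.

seg 1 [0°–82.3°] simple-harmonic, h=7: full span → s += 7 → s = 7.0000
seg 2 [82.3°–146.1°] dwell: s stays 7.0000
seg 3 [146.1°–360°] uniform, h=-7: θ=248.4° here. β=102.3, B=213.9. -7·102.3/213.9 = -3.3478 → s = 3.6522
seg 3 [146.1°–360°] uniform, h=-7: θ=330.2° here. β=184.1, B=213.9. -7·184.1/213.9 = -6.0248 → s = 0.9752

θ=248.4°: 3.6522
θ=330.2°: 0.9752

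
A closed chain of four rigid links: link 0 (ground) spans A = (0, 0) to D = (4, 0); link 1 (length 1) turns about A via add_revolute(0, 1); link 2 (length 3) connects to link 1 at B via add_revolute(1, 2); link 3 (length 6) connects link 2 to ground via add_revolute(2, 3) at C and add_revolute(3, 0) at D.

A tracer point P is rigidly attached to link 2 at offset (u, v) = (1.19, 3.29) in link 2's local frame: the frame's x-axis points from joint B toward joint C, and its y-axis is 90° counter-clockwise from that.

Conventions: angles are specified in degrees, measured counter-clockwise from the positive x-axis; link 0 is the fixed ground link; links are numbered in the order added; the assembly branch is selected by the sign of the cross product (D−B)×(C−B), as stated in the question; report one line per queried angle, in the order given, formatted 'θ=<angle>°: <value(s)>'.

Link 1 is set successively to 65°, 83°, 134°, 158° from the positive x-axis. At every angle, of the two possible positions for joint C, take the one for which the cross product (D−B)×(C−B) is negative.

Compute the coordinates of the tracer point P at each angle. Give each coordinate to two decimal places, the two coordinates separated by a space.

A=(0,0), D=(4.00,0)
θ=65°: B = A + 1.00·(cos65°, sin65°) = (0.4226, 0.9063)
θ=65°: |BD| = 3.6904
θ=65°: circle(B,3.00) ∩ circle(D,6.00): a=-1.8129, h=2.3902
θ=65°:   candidates: C₊=(-0.7478,3.6686) cross=8.821; C₋=(-1.9218,-0.9655) cross=-8.821
θ=65°:   branch - wants cross < 0 → take C=(-1.9218,-0.9655) (cross=-8.821)
θ=65°: ex = (C−B)/|BC| = (-0.7815,-0.6239); ey = (0.6239,-0.7815)
θ=65°: P = B + 1.19·ex + 3.29·ey = (1.5454,-2.4072)
θ=83°: B = A + 1.00·(cos83°, sin83°) = (0.1219, 0.9925)
θ=83°: |BD| = 4.0031
θ=83°: circle(B,3.00) ∩ circle(D,6.00): a=-1.3708, h=2.6685
θ=83°:   candidates: C₊=(-0.5445,3.9176) cross=10.682; C₋=(-1.8678,-1.2528) cross=-10.682
θ=83°:   branch - wants cross < 0 → take C=(-1.8678,-1.2528) (cross=-10.682)
θ=83°: ex = (C−B)/|BC| = (-0.6632,-0.7484); ey = (0.7484,-0.6632)
θ=83°: P = B + 1.19·ex + 3.29·ey = (1.7950,-2.0800)
θ=134°: B = A + 1.00·(cos134°, sin134°) = (-0.6947, 0.7193)
θ=134°: |BD| = 4.7494
θ=134°: circle(B,3.00) ∩ circle(D,6.00): a=-0.4677, h=2.9633
θ=134°:   candidates: C₊=(-0.7082,3.7193) cross=14.074; C₋=(-1.6058,-2.1390) cross=-14.074
θ=134°:   branch - wants cross < 0 → take C=(-1.6058,-2.1390) (cross=-14.074)
θ=134°: ex = (C−B)/|BC| = (-0.3037,-0.9528); ey = (0.9528,-0.3037)
θ=134°: P = B + 1.19·ex + 3.29·ey = (2.0785,-1.4137)
θ=158°: B = A + 1.00·(cos158°, sin158°) = (-0.9272, 0.3746)
θ=158°: |BD| = 4.9414
θ=158°: circle(B,3.00) ∩ circle(D,6.00): a=-0.2613, h=2.9886
θ=158°:   candidates: C₊=(-0.9612,3.3744) cross=14.768; C₋=(-1.4143,-2.5856) cross=-14.768
θ=158°:   branch - wants cross < 0 → take C=(-1.4143,-2.5856) (cross=-14.768)
θ=158°: ex = (C−B)/|BC| = (-0.1624,-0.9867); ey = (0.9867,-0.1624)
θ=158°: P = B + 1.19·ex + 3.29·ey = (2.1259,-1.3338)

θ=65°: 1.55 -2.41
θ=83°: 1.79 -2.08
θ=134°: 2.08 -1.41
θ=158°: 2.13 -1.33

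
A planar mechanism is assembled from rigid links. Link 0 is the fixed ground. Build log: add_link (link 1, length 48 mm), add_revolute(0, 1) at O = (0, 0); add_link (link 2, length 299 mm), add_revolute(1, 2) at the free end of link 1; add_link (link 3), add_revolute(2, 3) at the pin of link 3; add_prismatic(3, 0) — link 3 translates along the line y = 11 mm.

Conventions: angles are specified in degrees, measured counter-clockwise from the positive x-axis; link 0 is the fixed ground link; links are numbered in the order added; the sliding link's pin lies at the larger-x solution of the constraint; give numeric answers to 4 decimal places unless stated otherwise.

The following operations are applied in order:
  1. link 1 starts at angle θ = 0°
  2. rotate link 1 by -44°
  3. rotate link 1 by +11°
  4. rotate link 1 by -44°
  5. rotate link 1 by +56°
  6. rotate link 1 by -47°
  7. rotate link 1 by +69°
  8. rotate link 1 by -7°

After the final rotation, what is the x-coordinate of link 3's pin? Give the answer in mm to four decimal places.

geometry: r = 48 mm, L = 299 mm, e = 11 mm; θ starts at 0°
rotate link 1 by -44°: θ ← 0° -44° = -44°
rotate link 1 by +11°: θ ← -44° +11° = -33°
rotate link 1 by -44°: θ ← -33° -44° = -77°
rotate link 1 by +56°: θ ← -77° +56° = -21°
rotate link 1 by -47°: θ ← -21° -47° = -68°
rotate link 1 by +69°: θ ← -68° +69° = 1°
rotate link 1 by -7°: θ ← 1° -7° = -6°
crank pin P = (r cos θ, r sin θ) = (47.737051, -5.017366)
h = r sin θ − e = -5.017366 − 11 = -16.017366
x = r cos θ + √(L² − h²) = 47.737051 + 298.570668 = 346.307719

346.3077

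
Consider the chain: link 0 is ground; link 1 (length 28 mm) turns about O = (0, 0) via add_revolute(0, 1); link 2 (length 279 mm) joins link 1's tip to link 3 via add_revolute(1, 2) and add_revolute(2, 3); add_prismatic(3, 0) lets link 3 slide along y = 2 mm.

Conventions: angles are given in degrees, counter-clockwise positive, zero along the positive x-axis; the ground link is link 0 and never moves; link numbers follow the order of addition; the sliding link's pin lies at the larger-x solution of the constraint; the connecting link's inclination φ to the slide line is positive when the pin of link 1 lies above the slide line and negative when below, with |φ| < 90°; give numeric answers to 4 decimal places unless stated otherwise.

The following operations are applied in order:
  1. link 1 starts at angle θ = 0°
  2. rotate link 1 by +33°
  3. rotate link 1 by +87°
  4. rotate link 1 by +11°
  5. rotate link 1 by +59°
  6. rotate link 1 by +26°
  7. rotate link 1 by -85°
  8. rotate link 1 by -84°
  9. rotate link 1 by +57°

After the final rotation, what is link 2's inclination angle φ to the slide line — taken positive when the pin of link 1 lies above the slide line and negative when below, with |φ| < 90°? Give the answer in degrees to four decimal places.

geometry: r = 28 mm, L = 279 mm, e = 2 mm; θ starts at 0°
rotate link 1 by +33°: θ ← 0° +33° = 33°
rotate link 1 by +87°: θ ← 33° +87° = 120°
rotate link 1 by +11°: θ ← 120° +11° = 131°
rotate link 1 by +59°: θ ← 131° +59° = 190°
rotate link 1 by +26°: θ ← 190° +26° = 216°
rotate link 1 by -85°: θ ← 216° -85° = 131°
rotate link 1 by -84°: θ ← 131° -84° = 47°
rotate link 1 by +57°: θ ← 47° +57° = 104°
h = r sin θ − e = 27.168280 − 2 = 25.168280
sin φ = h / L = 25.168280 / 279 = 0.09020889
φ = arcsin(0.09020889) = 5.175624°

5.1756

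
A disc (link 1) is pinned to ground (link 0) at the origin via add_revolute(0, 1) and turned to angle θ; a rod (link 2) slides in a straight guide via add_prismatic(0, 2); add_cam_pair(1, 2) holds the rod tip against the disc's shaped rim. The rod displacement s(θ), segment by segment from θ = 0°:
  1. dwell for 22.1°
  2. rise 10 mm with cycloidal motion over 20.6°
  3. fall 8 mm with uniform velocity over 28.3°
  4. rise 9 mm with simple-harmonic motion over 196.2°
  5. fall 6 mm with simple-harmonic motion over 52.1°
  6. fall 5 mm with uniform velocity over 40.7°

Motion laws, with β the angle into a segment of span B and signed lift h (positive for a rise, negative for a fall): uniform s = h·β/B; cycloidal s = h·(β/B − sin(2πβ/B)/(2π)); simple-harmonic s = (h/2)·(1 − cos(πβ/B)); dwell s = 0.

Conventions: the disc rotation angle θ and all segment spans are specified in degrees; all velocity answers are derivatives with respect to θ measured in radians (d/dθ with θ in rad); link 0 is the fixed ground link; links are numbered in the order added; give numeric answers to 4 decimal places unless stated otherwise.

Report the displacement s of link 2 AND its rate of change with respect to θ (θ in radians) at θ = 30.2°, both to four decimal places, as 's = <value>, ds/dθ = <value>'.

segment 1 (0° to 22.1°, dwell): s unchanged at 0.0000
θ = 30.2° falls in segment 2 (22.1° to 42.7°, cycloidal, h = 10): β = 30.2 − 22.1 = 8.1°, B = 20.6°; Δs = 10·(0.3932 − sin(2π·0.3932)/(2π)) = 2.9424; s = 0.0000 + 2.9424 = 2.9424
velocity in seg [22.1°–42.7°] (cycloidal), θ in radians: β = 8.1° = 0.1414 rad, B = 20.6° = 0.3595 rad; ds/dθ = (h/B)(1 − cos(2πβ/B)) = (10/0.3595)(1 − cos(2π·0.3932)) = 49.596673 mm/rad

s = 2.9424, ds/dθ = 49.5967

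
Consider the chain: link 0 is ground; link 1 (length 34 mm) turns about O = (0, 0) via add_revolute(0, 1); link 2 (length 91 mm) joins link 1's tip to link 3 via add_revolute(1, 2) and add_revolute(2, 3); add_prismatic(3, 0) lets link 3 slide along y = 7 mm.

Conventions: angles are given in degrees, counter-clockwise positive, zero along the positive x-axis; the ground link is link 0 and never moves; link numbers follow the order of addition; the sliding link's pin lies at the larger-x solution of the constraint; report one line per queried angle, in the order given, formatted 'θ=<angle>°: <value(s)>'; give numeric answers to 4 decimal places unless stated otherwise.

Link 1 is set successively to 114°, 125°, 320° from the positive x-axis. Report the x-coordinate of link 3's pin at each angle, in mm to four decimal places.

geometry: r = 34 mm, L = 91 mm, e = 7 mm
θ=114°: crank pin P = (r cos θ, r sin θ) = (-13.829046, 31.060546)
θ=114°: h = r sin θ − e = 31.060546 − 7 = 24.060546
θ=114°: x = r cos θ + √(L² − h²) = -13.829046 + 87.761553 = 73.932507
θ=125°: crank pin P = (r cos θ, r sin θ) = (-19.501599, 27.851170)
θ=125°: h = r sin θ − e = 27.851170 − 7 = 20.851170
θ=125°: x = r cos θ + √(L² − h²) = -19.501599 + 88.578941 = 69.077342
θ=320°: crank pin P = (r cos θ, r sin θ) = (26.045511, -21.854779)
θ=320°: h = r sin θ − e = -21.854779 − 7 = -28.854779
θ=320°: x = r cos θ + √(L² − h²) = 26.045511 + 86.304124 = 112.349635

θ=114°: 73.9325
θ=125°: 69.0773
θ=320°: 112.3496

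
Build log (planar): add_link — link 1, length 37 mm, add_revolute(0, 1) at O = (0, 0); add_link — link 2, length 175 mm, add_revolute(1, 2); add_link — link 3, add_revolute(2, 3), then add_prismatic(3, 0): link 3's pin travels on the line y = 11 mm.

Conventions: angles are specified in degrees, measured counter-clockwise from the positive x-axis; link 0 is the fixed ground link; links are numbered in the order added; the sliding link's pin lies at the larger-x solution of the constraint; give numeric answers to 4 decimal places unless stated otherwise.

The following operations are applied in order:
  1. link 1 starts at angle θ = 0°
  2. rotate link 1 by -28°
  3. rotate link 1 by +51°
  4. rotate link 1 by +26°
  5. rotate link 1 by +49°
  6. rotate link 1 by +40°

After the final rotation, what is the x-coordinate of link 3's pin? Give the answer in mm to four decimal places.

geometry: r = 37 mm, L = 175 mm, e = 11 mm; θ starts at 0°
rotate link 1 by -28°: θ ← 0° -28° = -28°
rotate link 1 by +51°: θ ← -28° +51° = 23°
rotate link 1 by +26°: θ ← 23° +26° = 49°
rotate link 1 by +49°: θ ← 49° +49° = 98°
rotate link 1 by +40°: θ ← 98° +40° = 138°
crank pin P = (r cos θ, r sin θ) = (-27.496359, 24.757832)
h = r sin θ − e = 24.757832 − 11 = 13.757832
x = r cos θ + √(L² − h²) = -27.496359 + 174.458368 = 146.962009

146.9620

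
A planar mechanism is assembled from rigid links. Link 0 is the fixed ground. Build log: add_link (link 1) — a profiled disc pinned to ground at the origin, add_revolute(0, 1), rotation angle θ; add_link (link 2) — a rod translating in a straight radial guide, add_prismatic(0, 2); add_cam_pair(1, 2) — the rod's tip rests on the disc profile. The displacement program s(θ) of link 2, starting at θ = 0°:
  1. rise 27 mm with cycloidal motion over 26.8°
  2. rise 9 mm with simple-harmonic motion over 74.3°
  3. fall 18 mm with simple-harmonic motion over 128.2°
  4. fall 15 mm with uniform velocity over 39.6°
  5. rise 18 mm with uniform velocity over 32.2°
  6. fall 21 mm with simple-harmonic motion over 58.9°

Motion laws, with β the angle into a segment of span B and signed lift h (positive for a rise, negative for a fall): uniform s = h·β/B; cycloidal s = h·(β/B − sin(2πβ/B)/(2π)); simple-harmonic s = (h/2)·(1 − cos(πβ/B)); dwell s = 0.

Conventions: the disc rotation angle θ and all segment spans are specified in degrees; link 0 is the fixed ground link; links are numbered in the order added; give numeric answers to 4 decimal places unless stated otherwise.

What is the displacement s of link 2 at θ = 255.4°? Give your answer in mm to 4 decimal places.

seg 1 [0°–26.8°] cycloidal, h=27: full span → s += 27 → s = 27.0000
seg 2 [26.8°–101.1°] simple-harmonic, h=9: full span → s += 9 → s = 36.0000
seg 3 [101.1°–229.3°] simple-harmonic, h=-18: full span → s += -18 → s = 18.0000
seg 4 [229.3°–268.9°] uniform, h=-15: θ=255.4° here. β=26.1, B=39.6. -15·26.1/39.6 = -9.8864 → s = 8.1136

8.1136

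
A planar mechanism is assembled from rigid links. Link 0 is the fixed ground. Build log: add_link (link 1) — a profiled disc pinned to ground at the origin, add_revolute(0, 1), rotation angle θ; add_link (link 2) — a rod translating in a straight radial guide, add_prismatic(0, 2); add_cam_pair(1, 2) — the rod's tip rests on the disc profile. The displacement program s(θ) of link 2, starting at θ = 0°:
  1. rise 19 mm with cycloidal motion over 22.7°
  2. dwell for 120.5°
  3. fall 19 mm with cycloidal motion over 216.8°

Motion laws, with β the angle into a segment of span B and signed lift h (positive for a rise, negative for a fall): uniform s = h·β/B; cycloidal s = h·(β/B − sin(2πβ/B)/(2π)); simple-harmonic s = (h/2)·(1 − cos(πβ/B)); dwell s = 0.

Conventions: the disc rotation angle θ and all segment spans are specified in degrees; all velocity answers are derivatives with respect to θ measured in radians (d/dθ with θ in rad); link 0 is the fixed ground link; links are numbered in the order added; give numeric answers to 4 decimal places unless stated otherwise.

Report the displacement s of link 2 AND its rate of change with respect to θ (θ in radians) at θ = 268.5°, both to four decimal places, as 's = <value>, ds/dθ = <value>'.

seg 1 [0°–22.7°] cycloidal, h=19: full span → s += 19 → s = 19.0000
seg 2 [22.7°–143.2°] dwell: s stays 19.0000
seg 3 [143.2°–360°] cycloidal, h=-19: θ=268.5° here. β=125.3, B=216.8. -19·(0.5780 − sin(2π·0.5780)/(2π)) = -12.4037 → s = 6.5963
velocity in seg [143.2°–360°] (cycloidal), θ in radians: β = 125.3° = 2.1869 rad, B = 216.8° = 3.7839 rad; ds/dθ = (h/B)(1 − cos(2πβ/B)) = ((-19)/3.7839)(1 − cos(2π·0.5780)) = -9.452278 mm/rad

s = 6.5963, ds/dθ = -9.4523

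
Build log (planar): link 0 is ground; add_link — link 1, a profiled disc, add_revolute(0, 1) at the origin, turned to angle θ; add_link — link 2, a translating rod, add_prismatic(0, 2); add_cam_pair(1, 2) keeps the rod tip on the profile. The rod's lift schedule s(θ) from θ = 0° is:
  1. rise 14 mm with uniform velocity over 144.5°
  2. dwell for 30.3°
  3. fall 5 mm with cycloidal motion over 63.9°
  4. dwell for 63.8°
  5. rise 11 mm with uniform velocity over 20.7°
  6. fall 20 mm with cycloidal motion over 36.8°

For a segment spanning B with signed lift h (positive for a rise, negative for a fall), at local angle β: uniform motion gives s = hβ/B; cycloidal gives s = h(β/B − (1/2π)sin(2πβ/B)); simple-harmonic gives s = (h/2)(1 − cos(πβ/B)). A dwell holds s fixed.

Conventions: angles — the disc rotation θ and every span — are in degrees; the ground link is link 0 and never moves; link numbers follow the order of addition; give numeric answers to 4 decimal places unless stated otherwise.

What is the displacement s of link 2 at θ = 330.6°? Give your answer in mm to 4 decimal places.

seg 1 [0°–144.5°] uniform, h=14: full span → s += 14 → s = 14.0000
seg 2 [144.5°–174.8°] dwell: s stays 14.0000
seg 3 [174.8°–238.7°] cycloidal, h=-5: full span → s += -5 → s = 9.0000
seg 4 [238.7°–302.5°] dwell: s stays 9.0000
seg 5 [302.5°–323.2°] uniform, h=11: full span → s += 11 → s = 20.0000
seg 6 [323.2°–360°] cycloidal, h=-20: θ=330.6° here. β=7.4, B=36.8. -20·(0.2011 − sin(2π·0.2011)/(2π)) = -0.9878 → s = 19.0122

19.0122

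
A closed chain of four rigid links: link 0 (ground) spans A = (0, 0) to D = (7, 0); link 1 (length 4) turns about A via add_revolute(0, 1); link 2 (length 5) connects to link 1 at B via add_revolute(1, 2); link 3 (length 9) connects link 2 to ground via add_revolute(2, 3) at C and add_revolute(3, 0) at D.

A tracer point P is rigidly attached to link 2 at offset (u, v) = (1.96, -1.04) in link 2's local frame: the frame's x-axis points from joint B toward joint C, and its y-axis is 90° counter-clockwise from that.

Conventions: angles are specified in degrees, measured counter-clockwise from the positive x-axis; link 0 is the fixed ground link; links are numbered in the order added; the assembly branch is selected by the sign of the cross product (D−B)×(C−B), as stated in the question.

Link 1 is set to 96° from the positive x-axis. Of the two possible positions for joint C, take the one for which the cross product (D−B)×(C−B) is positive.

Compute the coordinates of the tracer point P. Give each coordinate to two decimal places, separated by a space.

A=(0,0), D=(7.00,0)
B = A + 4.00·(cos96°, sin96°) = (-0.4181, 3.9781)
|BD| = 8.4175
circle(B,5.00) ∩ circle(D,9.00): a=0.8823, h=4.9215
  candidates: C₊=(2.6854,7.8983) cross=41.427; C₋=(-1.9665,-0.7761) cross=-41.427
  branch + wants cross > 0 → take C=(2.6854,7.8983) (cross=41.427)
ex = (C−B)/|BC| = (0.6207,0.7841); ey = (-0.7841,0.6207)
P = B + 1.96·ex + -1.04·ey = (1.6139,4.8693)

1.61 4.87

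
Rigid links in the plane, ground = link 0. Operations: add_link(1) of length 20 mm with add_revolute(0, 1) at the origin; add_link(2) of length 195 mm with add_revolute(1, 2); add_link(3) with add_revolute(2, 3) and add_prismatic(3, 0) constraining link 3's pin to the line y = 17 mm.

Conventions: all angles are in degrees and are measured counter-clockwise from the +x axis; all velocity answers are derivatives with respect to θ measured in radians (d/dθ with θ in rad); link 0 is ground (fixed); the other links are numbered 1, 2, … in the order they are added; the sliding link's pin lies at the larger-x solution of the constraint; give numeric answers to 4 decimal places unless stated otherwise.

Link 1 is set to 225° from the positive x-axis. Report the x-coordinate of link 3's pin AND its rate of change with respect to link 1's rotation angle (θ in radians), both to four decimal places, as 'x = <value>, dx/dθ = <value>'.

geometry: r = 20 mm, L = 195 mm, e = 17 mm
crank pin P = (r cos θ, r sin θ) = (-14.142136, -14.142136)
h = r sin θ − e = -14.142136 − 17 = -31.142136
x = r cos θ + √(L² − h²) = -14.142136 + 192.497188 = 178.355052
dx/dθ = −r sin θ − h·r cos θ/√(L² − h²) (θ in radians; h = -31.142136) = 11.854225

x = 178.3551, dx/dθ = 11.8542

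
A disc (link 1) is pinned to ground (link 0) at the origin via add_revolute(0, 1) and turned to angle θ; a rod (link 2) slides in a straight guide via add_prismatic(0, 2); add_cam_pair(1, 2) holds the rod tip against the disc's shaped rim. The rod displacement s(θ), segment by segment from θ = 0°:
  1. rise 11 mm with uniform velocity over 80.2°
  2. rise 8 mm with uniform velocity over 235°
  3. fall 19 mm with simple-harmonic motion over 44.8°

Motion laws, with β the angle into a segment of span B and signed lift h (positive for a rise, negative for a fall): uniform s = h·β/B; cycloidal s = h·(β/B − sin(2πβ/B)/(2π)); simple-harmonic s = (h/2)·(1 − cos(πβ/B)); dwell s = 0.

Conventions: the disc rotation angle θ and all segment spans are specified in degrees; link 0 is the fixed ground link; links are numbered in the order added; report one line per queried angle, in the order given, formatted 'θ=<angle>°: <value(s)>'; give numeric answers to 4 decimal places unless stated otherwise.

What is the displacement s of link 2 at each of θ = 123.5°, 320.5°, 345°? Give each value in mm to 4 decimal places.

segment 1 (0° to 80.2°, uniform, h = 11) is passed completely: s = 0.0000 + (11) = 11.0000
θ = 123.5° falls in segment 2 (80.2° to 315.2°, uniform, h = 8): β = 123.5 − 80.2 = 43.3°, B = 235°; Δs = 8·43.3/235 = 1.4740; s = 11.0000 + 1.4740 = 12.4740
segment 2 (80.2° to 315.2°, uniform, h = 8) is passed completely: s = 11.0000 + (8) = 19.0000
θ = 320.5° falls in segment 3 (315.2° to 360°, simple-harmonic, h = -19): β = 320.5 − 315.2 = 5.3°, B = 44.8°; Δs = -19/2·(1 − cos(π·0.1183)) = -0.6486; s = 19.0000 − 0.6486 = 18.3514
θ = 345° falls in segment 3 (315.2° to 360°, simple-harmonic, h = -19): β = 345 − 315.2 = 29.8°, B = 44.8°; Δs = -19/2·(1 − cos(π·0.6652)) = -14.2115; s = 19.0000 − 14.2115 = 4.7885

θ=123.5°: 12.4740
θ=320.5°: 18.3514
θ=345°: 4.7885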